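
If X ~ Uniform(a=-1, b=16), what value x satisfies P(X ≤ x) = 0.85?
13.4500

We have X ~ Uniform(a=-1, b=16).

We want to find x such that P(X ≤ x) = 0.85.

This is the 85th percentile, which means 85% of values fall below this point.

Using the inverse CDF (quantile function):
x = F⁻¹(0.85) = 13.4500

Verification: P(X ≤ 13.4500) = 0.85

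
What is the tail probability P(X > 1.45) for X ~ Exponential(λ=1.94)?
0.060025

We have X ~ Exponential(λ=1.94).

P(X > 1.45) = 1 - P(X ≤ 1.45)
                = 1 - F(1.45)
                = 1 - 0.939975
                = 0.060025

So there's approximately a 6.0% chance that X exceeds 1.45.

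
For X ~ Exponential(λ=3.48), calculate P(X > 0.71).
0.084517

We have X ~ Exponential(λ=3.48).

P(X > 0.71) = 1 - P(X ≤ 0.71)
                = 1 - F(0.71)
                = 1 - 0.915483
                = 0.084517

So there's approximately a 8.5% chance that X exceeds 0.71.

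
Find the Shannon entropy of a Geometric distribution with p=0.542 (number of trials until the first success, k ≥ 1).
1.2724 nats

We have X ~ Geometric(p=0.542) (number of trials until the first success, k ≥ 1).

The Shannon entropy measures the uncertainty or information content of the distribution.

For a Geometric distribution with p=0.542 (number of trials until the first success, k ≥ 1):
H(X) = 1.2724 nats

(In bits, this would be 1.8356 bits.)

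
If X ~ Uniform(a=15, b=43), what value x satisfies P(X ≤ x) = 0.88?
39.6400

We have X ~ Uniform(a=15, b=43).

We want to find x such that P(X ≤ x) = 0.88.

This is the 88th percentile, which means 88% of values fall below this point.

Using the inverse CDF (quantile function):
x = F⁻¹(0.88) = 39.6400

Verification: P(X ≤ 39.6400) = 0.88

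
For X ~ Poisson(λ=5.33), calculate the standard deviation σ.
2.3087

We have X ~ Poisson(λ=5.33).

For a Poisson distribution with λ=5.33:
σ = √Var(X) = 2.3087

The standard deviation is the square root of the variance.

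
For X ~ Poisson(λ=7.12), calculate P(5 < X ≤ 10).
0.607097

We have X ~ Poisson(λ=7.12).

To find P(5 < X ≤ 10), we use:
P(5 < X ≤ 10) = P(X ≤ 10) - P(X ≤ 5)
                 = F(10) - F(5)
                 = 0.892743 - 0.285646
                 = 0.607097

So there's approximately a 60.7% chance that X falls in this range.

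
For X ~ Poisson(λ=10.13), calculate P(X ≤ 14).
0.909595

We have X ~ Poisson(λ=10.13).

The CDF gives us P(X ≤ k).

Using the CDF:
P(X ≤ 14) = 0.909595

This means there's approximately a 91.0% chance that X is at most 14.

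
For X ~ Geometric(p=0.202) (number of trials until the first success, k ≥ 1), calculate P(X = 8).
0.041627

We have X ~ Geometric(p=0.202) (number of trials until the first success, k ≥ 1).

For a Geometric distribution, the PMF gives us the probability of each outcome.

Using the PMF formula:
P(X = 8) = 0.041627

Rounded to 4 decimal places: 0.0416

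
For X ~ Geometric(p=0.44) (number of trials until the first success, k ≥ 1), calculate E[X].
2.2727

We have X ~ Geometric(p=0.44) (number of trials until the first success, k ≥ 1).

For a Geometric distribution with p=0.44 (number of trials until the first success, k ≥ 1):
E[X] = 2.2727

This is the expected (average) value of X.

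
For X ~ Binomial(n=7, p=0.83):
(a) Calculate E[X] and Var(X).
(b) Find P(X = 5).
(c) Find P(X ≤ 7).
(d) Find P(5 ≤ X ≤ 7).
(a) E[X] = 5.8100, Var(X) = 0.9877
(b) P(X = 5) = 0.239060
(c) P(X ≤ 7) = 1.000000
(d) P(5 ≤ X ≤ 7) = 0.899480

We have X ~ Binomial(n=7, p=0.83).

(a) Moments:
E[X] = 5.8100
Var(X) = 0.9877
σ = √Var(X) = 0.9938

(b) Point probability using PMF:
P(X = 5) = 0.239060

(c) Cumulative probability using CDF:
P(X ≤ 7) = F(7) = 1.000000

(d) Range probability:
P(5 ≤ X ≤ 7) = P(X ≤ 7) - P(X ≤ 4)
                   = F(7) - F(4)
                   = 1.000000 - 0.100520
                   = 0.899480

This means approximately 89.9% of outcomes fall in the interval [5, 7].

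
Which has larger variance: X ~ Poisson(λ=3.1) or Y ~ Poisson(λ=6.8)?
Y has larger variance (6.8000 > 3.1000)

Compute the variance for each distribution:

X ~ Poisson(λ=3.1):
Var(X) = 3.1000

Y ~ Poisson(λ=6.8):
Var(Y) = 6.8000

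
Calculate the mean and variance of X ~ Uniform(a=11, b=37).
E[X] = 24.0000, Var(X) = 56.3333

We have X ~ Uniform(a=11, b=37).

For a Uniform distribution with a=11, b=37:

Expected value:
E[X] = 24.0000

Variance:
Var(X) = 56.3333

Standard deviation:
σ = √Var(X) = 7.5056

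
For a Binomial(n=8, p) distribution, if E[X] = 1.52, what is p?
p = 0.19

For a Binomial(n, p) distribution:
E[X] = n × p

Given n = 8 and E[X] = 1.52:
1.52 = 8 × p
p = 1.52 / 8 = 0.19

Verification: Binomial(8, 0.19) has E[X] = 1.52 ✓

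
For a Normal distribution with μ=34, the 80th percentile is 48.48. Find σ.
σ = 17.2049

For X ~ Normal(μ, σ), the p-th percentile satisfies x = μ + z_p × σ,
where z_p = Φ⁻¹(p) is the standard normal quantile.

Step 1: z_{0.8} = Φ⁻¹(0.8) = 0.8416

Step 2: Solve for σ:
48.48 = 34 + 0.8416 × σ
σ = (48.48 - 34) / 0.8416
σ = 14.48 / 0.8416
σ = 17.2049

Verification: μ + z × σ = 34 + 0.8416 × 17.2049 = 48.48 ✓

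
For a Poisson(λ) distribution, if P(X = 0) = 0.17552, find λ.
λ = 1.7400

For a Poisson(λ) distribution, the PMF at 0 is:
P(X = 0) = λ^0 e^(-λ) / 0! = e^(-λ)

Given P(X = 0) = 0.17552:
e^(-λ) = 0.17552
-λ = ln(0.17552)
λ = -ln(0.17552) = 1.7400

Verification: e^(-1.7400) = 0.17552 ✓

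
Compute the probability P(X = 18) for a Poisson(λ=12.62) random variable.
0.034035

We have X ~ Poisson(λ=12.62).

For a Poisson distribution, the PMF gives us the probability of each outcome.

Using the PMF formula:
P(X = 18) = 0.034035

Rounded to 4 decimal places: 0.0340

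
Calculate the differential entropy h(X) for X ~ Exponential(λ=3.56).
-0.2698 nats

We have X ~ Exponential(λ=3.56).

The differential entropy measures the uncertainty or information content of the distribution.

For an Exponential distribution with λ=3.56:
h(X) = -0.2698 nats

(In bits, this would be -0.3892 bits.)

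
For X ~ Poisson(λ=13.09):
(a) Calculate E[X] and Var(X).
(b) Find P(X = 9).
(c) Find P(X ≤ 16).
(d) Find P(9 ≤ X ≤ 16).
(a) E[X] = 13.0900, Var(X) = 13.0900
(b) P(X = 9) = 0.064236
(c) P(X ≤ 16) = 0.828957
(d) P(9 ≤ X ≤ 16) = 0.733244

We have X ~ Poisson(λ=13.09).

(a) Moments:
E[X] = 13.0900
Var(X) = 13.0900
σ = √Var(X) = 3.6180

(b) Point probability using PMF:
P(X = 9) = 0.064236

(c) Cumulative probability using CDF:
P(X ≤ 16) = F(16) = 0.828957

(d) Range probability:
P(9 ≤ X ≤ 16) = P(X ≤ 16) - P(X ≤ 8)
                   = F(16) - F(8)
                   = 0.828957 - 0.095713
                   = 0.733244

This means approximately 73.3% of outcomes fall in the interval [9, 16].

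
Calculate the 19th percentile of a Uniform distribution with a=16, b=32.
19.0400

We have X ~ Uniform(a=16, b=32).

We want to find x such that P(X ≤ x) = 0.19.

This is the 19th percentile, which means 19% of values fall below this point.

Using the inverse CDF (quantile function):
x = F⁻¹(0.19) = 19.0400

Verification: P(X ≤ 19.0400) = 0.19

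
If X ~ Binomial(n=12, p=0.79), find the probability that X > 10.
0.247586

We have X ~ Binomial(n=12, p=0.79).

P(X > 10) = 1 - P(X ≤ 10)
                = 1 - F(10)
                = 1 - 0.752414
                = 0.247586

So there's approximately a 24.8% chance that X exceeds 10.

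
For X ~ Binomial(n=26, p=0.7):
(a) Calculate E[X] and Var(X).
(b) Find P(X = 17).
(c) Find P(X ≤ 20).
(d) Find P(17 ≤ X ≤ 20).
(a) E[X] = 18.2000, Var(X) = 5.4600
(b) P(X = 17) = 0.143069
(c) P(X ≤ 20) = 0.837417
(d) P(17 ≤ X ≤ 20) = 0.607890

We have X ~ Binomial(n=26, p=0.7).

(a) Moments:
E[X] = 18.2000
Var(X) = 5.4600
σ = √Var(X) = 2.3367

(b) Point probability using PMF:
P(X = 17) = 0.143069

(c) Cumulative probability using CDF:
P(X ≤ 20) = F(20) = 0.837417

(d) Range probability:
P(17 ≤ X ≤ 20) = P(X ≤ 20) - P(X ≤ 16)
                   = F(20) - F(16)
                   = 0.837417 - 0.229527
                   = 0.607890

This means approximately 60.8% of outcomes fall in the interval [17, 20].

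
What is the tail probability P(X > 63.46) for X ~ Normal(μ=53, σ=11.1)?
0.173009

We have X ~ Normal(μ=53, σ=11.1).

P(X > 63.46) = 1 - P(X ≤ 63.46)
                = 1 - F(63.46)
                = 1 - 0.826991
                = 0.173009

So there's approximately a 17.3% chance that X exceeds 63.46.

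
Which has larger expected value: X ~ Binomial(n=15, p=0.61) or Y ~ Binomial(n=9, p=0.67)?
X has larger mean (9.1500 > 6.0300)

Compute the expected value for each distribution:

X ~ Binomial(n=15, p=0.61):
E[X] = 9.1500

Y ~ Binomial(n=9, p=0.67):
E[Y] = 6.0300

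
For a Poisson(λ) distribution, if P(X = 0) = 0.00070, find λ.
λ = 7.2644

For a Poisson(λ) distribution, the PMF at 0 is:
P(X = 0) = λ^0 e^(-λ) / 0! = e^(-λ)

Given P(X = 0) = 0.00070:
e^(-λ) = 0.00070
-λ = ln(0.00070)
λ = -ln(0.00070) = 7.2644

Verification: e^(-7.2644) = 0.00070 ✓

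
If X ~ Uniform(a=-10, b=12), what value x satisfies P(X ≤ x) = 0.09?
-8.0200

We have X ~ Uniform(a=-10, b=12).

We want to find x such that P(X ≤ x) = 0.09.

This is the 9th percentile, which means 9% of values fall below this point.

Using the inverse CDF (quantile function):
x = F⁻¹(0.09) = -8.0200

Verification: P(X ≤ -8.0200) = 0.09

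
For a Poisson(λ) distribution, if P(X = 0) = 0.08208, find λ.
λ = 2.5001

For a Poisson(λ) distribution, the PMF at 0 is:
P(X = 0) = λ^0 e^(-λ) / 0! = e^(-λ)

Given P(X = 0) = 0.08208:
e^(-λ) = 0.08208
-λ = ln(0.08208)
λ = -ln(0.08208) = 2.5001

Verification: e^(-2.5001) = 0.08208 ✓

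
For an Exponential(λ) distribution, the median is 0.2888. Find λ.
λ = 2.4001

For X ~ Exponential(λ), the CDF is F(x) = 1 - e^(-λx).
The median m satisfies F(m) = 0.5:
1 - e^(-λm) = 0.5
e^(-λm) = 0.5
λm = ln(2)
m = ln(2) / λ

Given m = 0.2888:
λ = ln(2) / 0.2888 = 0.693147 / 0.2888 = 2.4001

Verification: ln(2) / 2.4001 = 0.2888 ✓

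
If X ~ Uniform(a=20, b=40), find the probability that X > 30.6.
0.470000

We have X ~ Uniform(a=20, b=40).

P(X > 30.6) = 1 - P(X ≤ 30.6)
                = 1 - F(30.6)
                = 1 - 0.530000
                = 0.470000

So there's approximately a 47.0% chance that X exceeds 30.6.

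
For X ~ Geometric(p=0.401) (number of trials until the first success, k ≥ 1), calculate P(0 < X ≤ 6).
0.953809

We have X ~ Geometric(p=0.401) (number of trials until the first success, k ≥ 1).

To find P(0 < X ≤ 6), we use:
P(0 < X ≤ 6) = P(X ≤ 6) - P(X ≤ 0)
                 = F(6) - F(0)
                 = 0.953809 - 0.000000
                 = 0.953809

So there's approximately a 95.4% chance that X falls in this range.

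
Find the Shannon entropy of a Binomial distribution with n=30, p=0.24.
2.2641 nats

We have X ~ Binomial(n=30, p=0.24).

The Shannon entropy measures the uncertainty or information content of the distribution.

For a Binomial distribution with n=30, p=0.24:
H(X) = 2.2641 nats

(In bits, this would be 3.2663 bits.)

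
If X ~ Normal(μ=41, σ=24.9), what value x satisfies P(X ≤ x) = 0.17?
17.2413

We have X ~ Normal(μ=41, σ=24.9).

We want to find x such that P(X ≤ x) = 0.17.

This is the 17th percentile, which means 17% of values fall below this point.

Using the inverse CDF (quantile function):
x = F⁻¹(0.17) = 17.2413

Verification: P(X ≤ 17.2413) = 0.17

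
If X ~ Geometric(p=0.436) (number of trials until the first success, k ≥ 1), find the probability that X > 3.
0.179406

We have X ~ Geometric(p=0.436) (number of trials until the first success, k ≥ 1).

P(X > 3) = 1 - P(X ≤ 3)
                = 1 - F(3)
                = 1 - 0.820594
                = 0.179406

So there's approximately a 17.9% chance that X exceeds 3.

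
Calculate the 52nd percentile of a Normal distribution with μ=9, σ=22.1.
10.1084

We have X ~ Normal(μ=9, σ=22.1).

We want to find x such that P(X ≤ x) = 0.52.

This is the 52nd percentile, which means 52% of values fall below this point.

Using the inverse CDF (quantile function):
x = F⁻¹(0.52) = 10.1084

Verification: P(X ≤ 10.1084) = 0.52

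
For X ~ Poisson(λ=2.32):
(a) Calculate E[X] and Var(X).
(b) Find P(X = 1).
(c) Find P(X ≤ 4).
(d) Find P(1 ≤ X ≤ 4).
(a) E[X] = 2.3200, Var(X) = 2.3200
(b) P(X = 1) = 0.227995
(c) P(X ≤ 4) = 0.913894
(d) P(1 ≤ X ≤ 4) = 0.815620

We have X ~ Poisson(λ=2.32).

(a) Moments:
E[X] = 2.3200
Var(X) = 2.3200
σ = √Var(X) = 1.5232

(b) Point probability using PMF:
P(X = 1) = 0.227995

(c) Cumulative probability using CDF:
P(X ≤ 4) = F(4) = 0.913894

(d) Range probability:
P(1 ≤ X ≤ 4) = P(X ≤ 4) - P(X ≤ 0)
                   = F(4) - F(0)
                   = 0.913894 - 0.098274
                   = 0.815620

This means approximately 81.6% of outcomes fall in the interval [1, 4].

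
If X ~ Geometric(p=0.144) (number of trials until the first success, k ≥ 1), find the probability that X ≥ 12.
0.180805

We have X ~ Geometric(p=0.144) (number of trials until the first success, k ≥ 1).

For discrete distributions, P(X ≥ 12) = 1 - P(X ≤ 11).

P(X ≤ 11) = 0.819195
P(X ≥ 12) = 1 - 0.819195 = 0.180805

So there's approximately a 18.1% chance that X is at least 12.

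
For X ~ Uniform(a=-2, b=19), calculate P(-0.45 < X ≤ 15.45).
0.757143

We have X ~ Uniform(a=-2, b=19).

To find P(-0.45 < X ≤ 15.45), we use:
P(-0.45 < X ≤ 15.45) = P(X ≤ 15.45) - P(X ≤ -0.45)
                 = F(15.45) - F(-0.45)
                 = 0.830952 - 0.073810
                 = 0.757143

So there's approximately a 75.7% chance that X falls in this range.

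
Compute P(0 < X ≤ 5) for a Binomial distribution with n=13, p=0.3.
0.824914

We have X ~ Binomial(n=13, p=0.3).

To find P(0 < X ≤ 5), we use:
P(0 < X ≤ 5) = P(X ≤ 5) - P(X ≤ 0)
                 = F(5) - F(0)
                 = 0.834603 - 0.009689
                 = 0.824914

So there's approximately a 82.5% chance that X falls in this range.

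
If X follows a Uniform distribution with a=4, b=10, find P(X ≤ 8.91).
0.818333

We have X ~ Uniform(a=4, b=10).

The CDF gives us P(X ≤ k).

Using the CDF:
P(X ≤ 8.91) = 0.818333

This means there's approximately a 81.8% chance that X is at most 8.91.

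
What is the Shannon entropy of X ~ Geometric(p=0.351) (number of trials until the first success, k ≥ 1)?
1.8463 nats

We have X ~ Geometric(p=0.351) (number of trials until the first success, k ≥ 1).

The Shannon entropy measures the uncertainty or information content of the distribution.

For a Geometric distribution with p=0.351 (number of trials until the first success, k ≥ 1):
H(X) = 1.8463 nats

(In bits, this would be 2.6637 bits.)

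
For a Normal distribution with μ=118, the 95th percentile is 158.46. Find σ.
σ = 24.5979

For X ~ Normal(μ, σ), the p-th percentile satisfies x = μ + z_p × σ,
where z_p = Φ⁻¹(p) is the standard normal quantile.

Step 1: z_{0.95} = Φ⁻¹(0.95) = 1.6449

Step 2: Solve for σ:
158.46 = 118 + 1.6449 × σ
σ = (158.46 - 118) / 1.6449
σ = 40.46 / 1.6449
σ = 24.5979

Verification: μ + z × σ = 118 + 1.6449 × 24.5979 = 158.46 ✓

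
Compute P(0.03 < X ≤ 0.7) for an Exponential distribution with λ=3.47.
0.813010

We have X ~ Exponential(λ=3.47).

To find P(0.03 < X ≤ 0.7), we use:
P(0.03 < X ≤ 0.7) = P(X ≤ 0.7) - P(X ≤ 0.03)
                 = F(0.7) - F(0.03)
                 = 0.911875 - 0.098865
                 = 0.813010

So there's approximately a 81.3% chance that X falls in this range.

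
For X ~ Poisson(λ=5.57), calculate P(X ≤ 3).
0.193892

We have X ~ Poisson(λ=5.57).

The CDF gives us P(X ≤ k).

Using the CDF:
P(X ≤ 3) = 0.193892

This means there's approximately a 19.4% chance that X is at most 3.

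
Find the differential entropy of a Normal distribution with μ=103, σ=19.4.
4.3842 nats

We have X ~ Normal(μ=103, σ=19.4).

The differential entropy measures the uncertainty or information content of the distribution.

For a Normal distribution with μ=103, σ=19.4:
h(X) = 4.3842 nats

(In bits, this would be 6.3251 bits.)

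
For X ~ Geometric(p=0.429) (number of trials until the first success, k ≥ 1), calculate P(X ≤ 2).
0.673959

We have X ~ Geometric(p=0.429) (number of trials until the first success, k ≥ 1).

The CDF gives us P(X ≤ k).

Using the CDF:
P(X ≤ 2) = 0.673959

This means there's approximately a 67.4% chance that X is at most 2.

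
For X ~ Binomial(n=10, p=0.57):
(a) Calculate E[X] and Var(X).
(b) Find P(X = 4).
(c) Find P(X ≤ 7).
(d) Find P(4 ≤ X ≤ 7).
(a) E[X] = 5.7000, Var(X) = 2.4510
(b) P(X = 4) = 0.140129
(c) P(X ≤ 7) = 0.876354
(d) P(4 ≤ X ≤ 7) = 0.795777

We have X ~ Binomial(n=10, p=0.57).

(a) Moments:
E[X] = 5.7000
Var(X) = 2.4510
σ = √Var(X) = 1.5656

(b) Point probability using PMF:
P(X = 4) = 0.140129

(c) Cumulative probability using CDF:
P(X ≤ 7) = F(7) = 0.876354

(d) Range probability:
P(4 ≤ X ≤ 7) = P(X ≤ 7) - P(X ≤ 3)
                   = F(7) - F(3)
                   = 0.876354 - 0.080576
                   = 0.795777

This means approximately 79.6% of outcomes fall in the interval [4, 7].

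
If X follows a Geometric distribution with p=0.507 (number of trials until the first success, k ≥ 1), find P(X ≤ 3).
0.880177

We have X ~ Geometric(p=0.507) (number of trials until the first success, k ≥ 1).

The CDF gives us P(X ≤ k).

Using the CDF:
P(X ≤ 3) = 0.880177

This means there's approximately a 88.0% chance that X is at most 3.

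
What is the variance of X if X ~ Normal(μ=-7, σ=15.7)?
246.4900

We have X ~ Normal(μ=-7, σ=15.7).

For a Normal distribution with μ=-7, σ=15.7:
Var(X) = 246.4900

The variance measures the spread of the distribution around the mean.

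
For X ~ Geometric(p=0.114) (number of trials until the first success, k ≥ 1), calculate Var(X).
68.1748

We have X ~ Geometric(p=0.114) (number of trials until the first success, k ≥ 1).

For a Geometric distribution with p=0.114 (number of trials until the first success, k ≥ 1):
Var(X) = 68.1748

The variance measures the spread of the distribution around the mean.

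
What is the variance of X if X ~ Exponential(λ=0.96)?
1.0851

We have X ~ Exponential(λ=0.96).

For an Exponential distribution with λ=0.96:
Var(X) = 1.0851

The variance measures the spread of the distribution around the mean.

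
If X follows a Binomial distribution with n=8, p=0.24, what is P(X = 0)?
0.111303

We have X ~ Binomial(n=8, p=0.24).

For a Binomial distribution, the PMF gives us the probability of each outcome.

Using the PMF formula:
P(X = 0) = 0.111303

Rounded to 4 decimal places: 0.1113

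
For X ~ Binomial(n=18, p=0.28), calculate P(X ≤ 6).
0.782880

We have X ~ Binomial(n=18, p=0.28).

The CDF gives us P(X ≤ k).

Using the CDF:
P(X ≤ 6) = 0.782880

This means there's approximately a 78.3% chance that X is at most 6.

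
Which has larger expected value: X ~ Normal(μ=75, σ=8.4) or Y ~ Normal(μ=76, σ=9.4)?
Y has larger mean (76.0000 > 75.0000)

Compute the expected value for each distribution:

X ~ Normal(μ=75, σ=8.4):
E[X] = 75.0000

Y ~ Normal(μ=76, σ=9.4):
E[Y] = 76.0000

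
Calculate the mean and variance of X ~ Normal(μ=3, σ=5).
E[X] = 3.0000, Var(X) = 25.0000

We have X ~ Normal(μ=3, σ=5).

For a Normal distribution with μ=3, σ=5:

Expected value:
E[X] = 3.0000

Variance:
Var(X) = 25.0000

Standard deviation:
σ = √Var(X) = 5.0000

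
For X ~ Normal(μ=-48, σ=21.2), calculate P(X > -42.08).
0.390028

We have X ~ Normal(μ=-48, σ=21.2).

P(X > -42.08) = 1 - P(X ≤ -42.08)
                = 1 - F(-42.08)
                = 1 - 0.609972
                = 0.390028

So there's approximately a 39.0% chance that X exceeds -42.08.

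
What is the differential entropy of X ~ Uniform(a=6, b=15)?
2.1972 nats

We have X ~ Uniform(a=6, b=15).

The differential entropy measures the uncertainty or information content of the distribution.

For a Uniform distribution with a=6, b=15:
h(X) = 2.1972 nats

(In bits, this would be 3.1699 bits.)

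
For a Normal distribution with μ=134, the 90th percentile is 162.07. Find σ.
σ = 21.9031

For X ~ Normal(μ, σ), the p-th percentile satisfies x = μ + z_p × σ,
where z_p = Φ⁻¹(p) is the standard normal quantile.

Step 1: z_{0.9} = Φ⁻¹(0.9) = 1.2816

Step 2: Solve for σ:
162.07 = 134 + 1.2816 × σ
σ = (162.07 - 134) / 1.2816
σ = 28.07 / 1.2816
σ = 21.9031

Verification: μ + z × σ = 134 + 1.2816 × 21.9031 = 162.07 ✓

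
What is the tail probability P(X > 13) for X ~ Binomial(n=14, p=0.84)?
0.087078

We have X ~ Binomial(n=14, p=0.84).

P(X > 13) = 1 - P(X ≤ 13)
                = 1 - F(13)
                = 1 - 0.912922
                = 0.087078

So there's approximately a 8.7% chance that X exceeds 13.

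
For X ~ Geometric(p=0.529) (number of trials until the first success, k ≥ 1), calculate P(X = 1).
0.529000

We have X ~ Geometric(p=0.529) (number of trials until the first success, k ≥ 1).

For a Geometric distribution, the PMF gives us the probability of each outcome.

Using the PMF formula:
P(X = 1) = 0.529000

Rounded to 4 decimal places: 0.5290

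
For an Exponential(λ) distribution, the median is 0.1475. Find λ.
λ = 4.6993

For X ~ Exponential(λ), the CDF is F(x) = 1 - e^(-λx).
The median m satisfies F(m) = 0.5:
1 - e^(-λm) = 0.5
e^(-λm) = 0.5
λm = ln(2)
m = ln(2) / λ

Given m = 0.1475:
λ = ln(2) / 0.1475 = 0.693147 / 0.1475 = 4.6993

Verification: ln(2) / 4.6993 = 0.1475 ✓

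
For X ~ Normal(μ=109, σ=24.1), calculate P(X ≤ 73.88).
0.072522

We have X ~ Normal(μ=109, σ=24.1).

The CDF gives us P(X ≤ k).

Using the CDF:
P(X ≤ 73.88) = 0.072522

This means there's approximately a 7.3% chance that X is at most 73.88.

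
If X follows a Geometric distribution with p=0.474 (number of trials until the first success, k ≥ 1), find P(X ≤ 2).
0.723324

We have X ~ Geometric(p=0.474) (number of trials until the first success, k ≥ 1).

The CDF gives us P(X ≤ k).

Using the CDF:
P(X ≤ 2) = 0.723324

This means there's approximately a 72.3% chance that X is at most 2.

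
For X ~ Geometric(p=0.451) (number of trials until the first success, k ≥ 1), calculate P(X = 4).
0.074627

We have X ~ Geometric(p=0.451) (number of trials until the first success, k ≥ 1).

For a Geometric distribution, the PMF gives us the probability of each outcome.

Using the PMF formula:
P(X = 4) = 0.074627

Rounded to 4 decimal places: 0.0746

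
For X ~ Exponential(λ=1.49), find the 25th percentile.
0.1931

We have X ~ Exponential(λ=1.49).

We want to find x such that P(X ≤ x) = 0.25.

This is the 25th percentile, which means 25% of values fall below this point.

Using the inverse CDF (quantile function):
x = F⁻¹(0.25) = 0.1931

Verification: P(X ≤ 0.1931) = 0.25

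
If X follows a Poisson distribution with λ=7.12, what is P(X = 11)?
0.048300

We have X ~ Poisson(λ=7.12).

For a Poisson distribution, the PMF gives us the probability of each outcome.

Using the PMF formula:
P(X = 11) = 0.048300

Rounded to 4 decimal places: 0.0483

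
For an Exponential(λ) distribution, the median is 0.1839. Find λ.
λ = 3.7692

For X ~ Exponential(λ), the CDF is F(x) = 1 - e^(-λx).
The median m satisfies F(m) = 0.5:
1 - e^(-λm) = 0.5
e^(-λm) = 0.5
λm = ln(2)
m = ln(2) / λ

Given m = 0.1839:
λ = ln(2) / 0.1839 = 0.693147 / 0.1839 = 3.7692

Verification: ln(2) / 3.7692 = 0.1839 ✓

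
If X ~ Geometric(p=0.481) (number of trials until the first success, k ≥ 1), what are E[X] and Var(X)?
E[X] = 2.0790, Var(X) = 2.2432

We have X ~ Geometric(p=0.481) (number of trials until the first success, k ≥ 1).

For a Geometric distribution with p=0.481 (number of trials until the first success, k ≥ 1):

Expected value:
E[X] = 2.0790

Variance:
Var(X) = 2.2432

Standard deviation:
σ = √Var(X) = 1.4977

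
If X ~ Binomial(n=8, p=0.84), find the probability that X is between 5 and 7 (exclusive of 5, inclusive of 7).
0.629526

We have X ~ Binomial(n=8, p=0.84).

To find P(5 < X ≤ 7), we use:
P(5 < X ≤ 7) = P(X ≤ 7) - P(X ≤ 5)
                 = F(7) - F(5)
                 = 0.752124 - 0.122598
                 = 0.629526

So there's approximately a 63.0% chance that X falls in this range.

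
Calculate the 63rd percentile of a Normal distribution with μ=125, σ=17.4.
130.7742

We have X ~ Normal(μ=125, σ=17.4).

We want to find x such that P(X ≤ x) = 0.63.

This is the 63rd percentile, which means 63% of values fall below this point.

Using the inverse CDF (quantile function):
x = F⁻¹(0.63) = 130.7742

Verification: P(X ≤ 130.7742) = 0.63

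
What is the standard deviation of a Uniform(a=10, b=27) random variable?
4.9075

We have X ~ Uniform(a=10, b=27).

For a Uniform distribution with a=10, b=27:
σ = √Var(X) = 4.9075

The standard deviation is the square root of the variance.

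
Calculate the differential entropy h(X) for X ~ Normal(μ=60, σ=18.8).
4.3528 nats

We have X ~ Normal(μ=60, σ=18.8).

The differential entropy measures the uncertainty or information content of the distribution.

For a Normal distribution with μ=60, σ=18.8:
h(X) = 4.3528 nats

(In bits, this would be 6.2798 bits.)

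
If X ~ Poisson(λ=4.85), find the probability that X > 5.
0.357739

We have X ~ Poisson(λ=4.85).

P(X > 5) = 1 - P(X ≤ 5)
                = 1 - F(5)
                = 1 - 0.642261
                = 0.357739

So there's approximately a 35.8% chance that X exceeds 5.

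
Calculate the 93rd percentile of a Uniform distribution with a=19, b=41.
39.4600

We have X ~ Uniform(a=19, b=41).

We want to find x such that P(X ≤ x) = 0.93.

This is the 93rd percentile, which means 93% of values fall below this point.

Using the inverse CDF (quantile function):
x = F⁻¹(0.93) = 39.4600

Verification: P(X ≤ 39.4600) = 0.93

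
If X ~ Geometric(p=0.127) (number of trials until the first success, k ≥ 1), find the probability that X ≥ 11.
0.257124

We have X ~ Geometric(p=0.127) (number of trials until the first success, k ≥ 1).

For discrete distributions, P(X ≥ 11) = 1 - P(X ≤ 10).

P(X ≤ 10) = 0.742876
P(X ≥ 11) = 1 - 0.742876 = 0.257124

So there's approximately a 25.7% chance that X is at least 11.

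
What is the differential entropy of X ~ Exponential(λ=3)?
-0.0986 nats

We have X ~ Exponential(λ=3).

The differential entropy measures the uncertainty or information content of the distribution.

For an Exponential distribution with λ=3:
h(X) = -0.0986 nats

(In bits, this would be -0.1423 bits.)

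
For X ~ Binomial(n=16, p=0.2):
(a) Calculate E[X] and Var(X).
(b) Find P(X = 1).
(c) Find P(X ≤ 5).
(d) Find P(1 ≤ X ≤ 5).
(a) E[X] = 3.2000, Var(X) = 2.5600
(b) P(X = 1) = 0.112590
(c) P(X ≤ 5) = 0.918312
(d) P(1 ≤ X ≤ 5) = 0.890165

We have X ~ Binomial(n=16, p=0.2).

(a) Moments:
E[X] = 3.2000
Var(X) = 2.5600
σ = √Var(X) = 1.6000

(b) Point probability using PMF:
P(X = 1) = 0.112590

(c) Cumulative probability using CDF:
P(X ≤ 5) = F(5) = 0.918312

(d) Range probability:
P(1 ≤ X ≤ 5) = P(X ≤ 5) - P(X ≤ 0)
                   = F(5) - F(0)
                   = 0.918312 - 0.028147
                   = 0.890165

This means approximately 89.0% of outcomes fall in the interval [1, 5].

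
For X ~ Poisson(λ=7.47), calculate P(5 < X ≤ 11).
0.677768

We have X ~ Poisson(λ=7.47).

To find P(5 < X ≤ 11), we use:
P(5 < X ≤ 11) = P(X ≤ 11) - P(X ≤ 5)
                 = F(11) - F(5)
                 = 0.922502 - 0.244734
                 = 0.677768

So there's approximately a 67.8% chance that X falls in this range.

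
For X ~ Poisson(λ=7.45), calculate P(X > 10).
0.133506

We have X ~ Poisson(λ=7.45).

P(X > 10) = 1 - P(X ≤ 10)
                = 1 - F(10)
                = 1 - 0.866494
                = 0.133506

So there's approximately a 13.4% chance that X exceeds 10.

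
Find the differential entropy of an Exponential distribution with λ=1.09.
0.9138 nats

We have X ~ Exponential(λ=1.09).

The differential entropy measures the uncertainty or information content of the distribution.

For an Exponential distribution with λ=1.09:
h(X) = 0.9138 nats

(In bits, this would be 1.3184 bits.)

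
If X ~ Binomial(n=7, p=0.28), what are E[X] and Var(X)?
E[X] = 1.9600, Var(X) = 1.4112

We have X ~ Binomial(n=7, p=0.28).

For a Binomial distribution with n=7, p=0.28:

Expected value:
E[X] = 1.9600

Variance:
Var(X) = 1.4112

Standard deviation:
σ = √Var(X) = 1.1879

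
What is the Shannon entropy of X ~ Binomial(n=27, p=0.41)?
2.3567 nats

We have X ~ Binomial(n=27, p=0.41).

The Shannon entropy measures the uncertainty or information content of the distribution.

For a Binomial distribution with n=27, p=0.41:
H(X) = 2.3567 nats

(In bits, this would be 3.4000 bits.)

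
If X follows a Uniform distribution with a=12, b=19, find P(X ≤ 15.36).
0.480000

We have X ~ Uniform(a=12, b=19).

The CDF gives us P(X ≤ k).

Using the CDF:
P(X ≤ 15.36) = 0.480000

This means there's approximately a 48.0% chance that X is at most 15.36.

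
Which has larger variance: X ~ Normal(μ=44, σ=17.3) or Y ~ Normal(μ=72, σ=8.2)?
X has larger variance (299.2900 > 67.2400)

Compute the variance for each distribution:

X ~ Normal(μ=44, σ=17.3):
Var(X) = 299.2900

Y ~ Normal(μ=72, σ=8.2):
Var(Y) = 67.2400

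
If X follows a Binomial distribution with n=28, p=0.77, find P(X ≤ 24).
0.913501

We have X ~ Binomial(n=28, p=0.77).

The CDF gives us P(X ≤ k).

Using the CDF:
P(X ≤ 24) = 0.913501

This means there's approximately a 91.4% chance that X is at most 24.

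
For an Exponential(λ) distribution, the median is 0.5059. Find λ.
λ = 1.3701

For X ~ Exponential(λ), the CDF is F(x) = 1 - e^(-λx).
The median m satisfies F(m) = 0.5:
1 - e^(-λm) = 0.5
e^(-λm) = 0.5
λm = ln(2)
m = ln(2) / λ

Given m = 0.5059:
λ = ln(2) / 0.5059 = 0.693147 / 0.5059 = 1.3701

Verification: ln(2) / 1.3701 = 0.5059 ✓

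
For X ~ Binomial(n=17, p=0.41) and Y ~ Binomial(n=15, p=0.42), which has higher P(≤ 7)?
Y has higher probability (P(Y ≤ 7) = 0.7370 > P(X ≤ 7) = 0.6080)

Compute P(≤ 7) for each distribution:

X ~ Binomial(n=17, p=0.41):
P(X ≤ 7) = 0.6080

Y ~ Binomial(n=15, p=0.42):
P(Y ≤ 7) = 0.7370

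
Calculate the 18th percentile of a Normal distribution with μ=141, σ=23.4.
119.5805

We have X ~ Normal(μ=141, σ=23.4).

We want to find x such that P(X ≤ x) = 0.18.

This is the 18th percentile, which means 18% of values fall below this point.

Using the inverse CDF (quantile function):
x = F⁻¹(0.18) = 119.5805

Verification: P(X ≤ 119.5805) = 0.18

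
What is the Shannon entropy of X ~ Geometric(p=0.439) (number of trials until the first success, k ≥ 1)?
1.5619 nats

We have X ~ Geometric(p=0.439) (number of trials until the first success, k ≥ 1).

The Shannon entropy measures the uncertainty or information content of the distribution.

For a Geometric distribution with p=0.439 (number of trials until the first success, k ≥ 1):
H(X) = 1.5619 nats

(In bits, this would be 2.2534 bits.)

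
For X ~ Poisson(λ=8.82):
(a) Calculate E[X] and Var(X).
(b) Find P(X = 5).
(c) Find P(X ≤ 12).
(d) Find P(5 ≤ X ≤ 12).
(a) E[X] = 8.8200, Var(X) = 8.8200
(b) P(X = 5) = 0.065718
(c) P(X ≤ 12) = 0.888476
(d) P(5 ≤ X ≤ 12) = 0.827127

We have X ~ Poisson(λ=8.82).

(a) Moments:
E[X] = 8.8200
Var(X) = 8.8200
σ = √Var(X) = 2.9698

(b) Point probability using PMF:
P(X = 5) = 0.065718

(c) Cumulative probability using CDF:
P(X ≤ 12) = F(12) = 0.888476

(d) Range probability:
P(5 ≤ X ≤ 12) = P(X ≤ 12) - P(X ≤ 4)
                   = F(12) - F(4)
                   = 0.888476 - 0.061349
                   = 0.827127

This means approximately 82.7% of outcomes fall in the interval [5, 12].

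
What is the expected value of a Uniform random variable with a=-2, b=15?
6.5000

We have X ~ Uniform(a=-2, b=15).

For a Uniform distribution with a=-2, b=15:
E[X] = 6.5000

This is the expected (average) value of X.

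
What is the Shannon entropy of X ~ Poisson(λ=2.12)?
1.7380 nats

We have X ~ Poisson(λ=2.12).

The Shannon entropy measures the uncertainty or information content of the distribution.

For a Poisson distribution with λ=2.12:
H(X) = 1.7380 nats

(In bits, this would be 2.5074 bits.)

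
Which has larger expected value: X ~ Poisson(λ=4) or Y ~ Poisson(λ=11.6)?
Y has larger mean (11.6000 > 4.0000)

Compute the expected value for each distribution:

X ~ Poisson(λ=4):
E[X] = 4.0000

Y ~ Poisson(λ=11.6):
E[Y] = 11.6000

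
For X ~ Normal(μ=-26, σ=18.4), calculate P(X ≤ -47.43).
0.122076

We have X ~ Normal(μ=-26, σ=18.4).

The CDF gives us P(X ≤ k).

Using the CDF:
P(X ≤ -47.43) = 0.122076

This means there's approximately a 12.2% chance that X is at most -47.43.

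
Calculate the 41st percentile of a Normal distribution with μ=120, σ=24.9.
114.3341

We have X ~ Normal(μ=120, σ=24.9).

We want to find x such that P(X ≤ x) = 0.41.

This is the 41st percentile, which means 41% of values fall below this point.

Using the inverse CDF (quantile function):
x = F⁻¹(0.41) = 114.3341

Verification: P(X ≤ 114.3341) = 0.41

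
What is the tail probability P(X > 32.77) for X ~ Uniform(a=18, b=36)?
0.179444

We have X ~ Uniform(a=18, b=36).

P(X > 32.77) = 1 - P(X ≤ 32.77)
                = 1 - F(32.77)
                = 1 - 0.820556
                = 0.179444

So there's approximately a 17.9% chance that X exceeds 32.77.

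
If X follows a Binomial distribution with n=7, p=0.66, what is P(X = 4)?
0.261024

We have X ~ Binomial(n=7, p=0.66).

For a Binomial distribution, the PMF gives us the probability of each outcome.

Using the PMF formula:
P(X = 4) = 0.261024

Rounded to 4 decimal places: 0.2610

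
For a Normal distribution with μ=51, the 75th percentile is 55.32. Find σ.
σ = 6.4048

For X ~ Normal(μ, σ), the p-th percentile satisfies x = μ + z_p × σ,
where z_p = Φ⁻¹(p) is the standard normal quantile.

Step 1: z_{0.75} = Φ⁻¹(0.75) = 0.6745

Step 2: Solve for σ:
55.32 = 51 + 0.6745 × σ
σ = (55.32 - 51) / 0.6745
σ = 4.32 / 0.6745
σ = 6.4048

Verification: μ + z × σ = 51 + 0.6745 × 6.4048 = 55.32 ✓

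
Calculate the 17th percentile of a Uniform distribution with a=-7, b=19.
-2.5800

We have X ~ Uniform(a=-7, b=19).

We want to find x such that P(X ≤ x) = 0.17.

This is the 17th percentile, which means 17% of values fall below this point.

Using the inverse CDF (quantile function):
x = F⁻¹(0.17) = -2.5800

Verification: P(X ≤ -2.5800) = 0.17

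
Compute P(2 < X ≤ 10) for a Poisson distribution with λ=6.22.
0.894772

We have X ~ Poisson(λ=6.22).

To find P(2 < X ≤ 10), we use:
P(2 < X ≤ 10) = P(X ≤ 10) - P(X ≤ 2)
                 = F(10) - F(2)
                 = 0.947615 - 0.052843
                 = 0.894772

So there's approximately a 89.5% chance that X falls in this range.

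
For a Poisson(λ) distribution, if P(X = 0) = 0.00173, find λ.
λ = 6.3596

For a Poisson(λ) distribution, the PMF at 0 is:
P(X = 0) = λ^0 e^(-λ) / 0! = e^(-λ)

Given P(X = 0) = 0.00173:
e^(-λ) = 0.00173
-λ = ln(0.00173)
λ = -ln(0.00173) = 6.3596

Verification: e^(-6.3596) = 0.00173 ✓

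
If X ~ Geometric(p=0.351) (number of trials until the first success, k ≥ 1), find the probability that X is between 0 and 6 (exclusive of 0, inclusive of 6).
0.925275

We have X ~ Geometric(p=0.351) (number of trials until the first success, k ≥ 1).

To find P(0 < X ≤ 6), we use:
P(0 < X ≤ 6) = P(X ≤ 6) - P(X ≤ 0)
                 = F(6) - F(0)
                 = 0.925275 - 0.000000
                 = 0.925275

So there's approximately a 92.5% chance that X falls in this range.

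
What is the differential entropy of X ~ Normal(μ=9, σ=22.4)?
4.5280 nats

We have X ~ Normal(μ=9, σ=22.4).

The differential entropy measures the uncertainty or information content of the distribution.

For a Normal distribution with μ=9, σ=22.4:
h(X) = 4.5280 nats

(In bits, this would be 6.5325 bits.)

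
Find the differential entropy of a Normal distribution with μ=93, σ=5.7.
3.1594 nats

We have X ~ Normal(μ=93, σ=5.7).

The differential entropy measures the uncertainty or information content of the distribution.

For a Normal distribution with μ=93, σ=5.7:
h(X) = 3.1594 nats

(In bits, this would be 4.5581 bits.)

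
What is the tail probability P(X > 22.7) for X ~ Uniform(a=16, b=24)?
0.162500

We have X ~ Uniform(a=16, b=24).

P(X > 22.7) = 1 - P(X ≤ 22.7)
                = 1 - F(22.7)
                = 1 - 0.837500
                = 0.162500

So there's approximately a 16.3% chance that X exceeds 22.7.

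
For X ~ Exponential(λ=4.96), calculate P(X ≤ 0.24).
0.695900

We have X ~ Exponential(λ=4.96).

The CDF gives us P(X ≤ k).

Using the CDF:
P(X ≤ 0.24) = 0.695900

This means there's approximately a 69.6% chance that X is at most 0.24.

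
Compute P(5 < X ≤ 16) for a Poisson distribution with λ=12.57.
0.850662

We have X ~ Poisson(λ=12.57).

To find P(5 < X ≤ 16), we use:
P(5 < X ≤ 16) = P(X ≤ 16) - P(X ≤ 5)
                 = F(16) - F(5)
                 = 0.864835 - 0.014173
                 = 0.850662

So there's approximately a 85.1% chance that X falls in this range.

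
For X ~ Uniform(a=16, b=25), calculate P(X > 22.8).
0.244444

We have X ~ Uniform(a=16, b=25).

P(X > 22.8) = 1 - P(X ≤ 22.8)
                = 1 - F(22.8)
                = 1 - 0.755556
                = 0.244444

So there's approximately a 24.4% chance that X exceeds 22.8.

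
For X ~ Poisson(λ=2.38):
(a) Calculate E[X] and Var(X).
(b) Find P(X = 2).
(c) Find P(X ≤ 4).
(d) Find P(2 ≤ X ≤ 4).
(a) E[X] = 2.3800, Var(X) = 2.3800
(b) P(X = 2) = 0.262122
(c) P(X ≤ 4) = 0.906623
(d) P(2 ≤ X ≤ 4) = 0.593802

We have X ~ Poisson(λ=2.38).

(a) Moments:
E[X] = 2.3800
Var(X) = 2.3800
σ = √Var(X) = 1.5427

(b) Point probability using PMF:
P(X = 2) = 0.262122

(c) Cumulative probability using CDF:
P(X ≤ 4) = F(4) = 0.906623

(d) Range probability:
P(2 ≤ X ≤ 4) = P(X ≤ 4) - P(X ≤ 1)
                   = F(4) - F(1)
                   = 0.906623 - 0.312821
                   = 0.593802

This means approximately 59.4% of outcomes fall in the interval [2, 4].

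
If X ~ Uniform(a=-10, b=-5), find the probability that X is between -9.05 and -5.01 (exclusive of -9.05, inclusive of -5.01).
0.808000

We have X ~ Uniform(a=-10, b=-5).

To find P(-9.05 < X ≤ -5.01), we use:
P(-9.05 < X ≤ -5.01) = P(X ≤ -5.01) - P(X ≤ -9.05)
                 = F(-5.01) - F(-9.05)
                 = 0.998000 - 0.190000
                 = 0.808000

So there's approximately a 80.8% chance that X falls in this range.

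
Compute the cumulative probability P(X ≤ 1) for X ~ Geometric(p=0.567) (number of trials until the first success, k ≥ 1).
0.567000

We have X ~ Geometric(p=0.567) (number of trials until the first success, k ≥ 1).

The CDF gives us P(X ≤ k).

Using the CDF:
P(X ≤ 1) = 0.567000

This means there's approximately a 56.7% chance that X is at most 1.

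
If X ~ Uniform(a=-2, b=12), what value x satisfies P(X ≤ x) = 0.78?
8.9200

We have X ~ Uniform(a=-2, b=12).

We want to find x such that P(X ≤ x) = 0.78.

This is the 78th percentile, which means 78% of values fall below this point.

Using the inverse CDF (quantile function):
x = F⁻¹(0.78) = 8.9200

Verification: P(X ≤ 8.9200) = 0.78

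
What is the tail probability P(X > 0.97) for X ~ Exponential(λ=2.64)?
0.077243

We have X ~ Exponential(λ=2.64).

P(X > 0.97) = 1 - P(X ≤ 0.97)
                = 1 - F(0.97)
                = 1 - 0.922757
                = 0.077243

So there's approximately a 7.7% chance that X exceeds 0.97.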